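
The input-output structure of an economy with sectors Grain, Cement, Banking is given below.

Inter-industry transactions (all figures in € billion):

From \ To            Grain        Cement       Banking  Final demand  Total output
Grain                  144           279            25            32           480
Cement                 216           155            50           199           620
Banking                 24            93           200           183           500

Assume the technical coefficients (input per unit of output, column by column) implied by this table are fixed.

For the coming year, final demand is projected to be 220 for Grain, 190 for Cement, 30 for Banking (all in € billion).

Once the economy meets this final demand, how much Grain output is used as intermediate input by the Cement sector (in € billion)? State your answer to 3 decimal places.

Technical coefficients a_ij = z_ij / X_j:
  a_11 = 144/480 = 0.30, a_21 = 216/480 = 0.45, a_31 = 24/480 = 0.05
  a_12 = 279/620 = 0.45, a_22 = 155/620 = 0.25, a_32 = 93/620 = 0.15
  a_13 = 25/500 = 0.05, a_23 = 50/500 = 0.10, a_33 = 200/500 = 0.40
I − A =
  [   0.70    -0.45    -0.05]
  [  -0.45     0.75    -0.10]
  [  -0.05    -0.15     0.60]
Cofactors of I−A, C_ij = (−1)^(i+j)·(minor ij) (rows/columns in the sector order above):
  C_11 = (0.75)(0.60) − (-0.10)(-0.15) = 0.4350
  C_12 = −[(-0.45)(0.60) − (-0.10)(-0.05)] = 0.2750
  C_13 = (-0.45)(-0.15) − (0.75)(-0.05) = 0.1050
  C_21 = −[(-0.45)(0.60) − (-0.05)(-0.15)] = 0.2775
  C_22 = (0.70)(0.60) − (-0.05)(-0.05) = 0.4175
  C_23 = −[(0.70)(-0.15) − (-0.45)(-0.05)] = 0.1275
  C_31 = (-0.45)(-0.10) − (-0.05)(0.75) = 0.0825
  C_32 = −[(0.70)(-0.10) − (-0.05)(-0.45)] = 0.0925
  C_33 = (0.70)(0.75) − (-0.45)(-0.45) = 0.3225
det(I−A) = Σ_j (I−A)_1j·C_1j = (0.70)(0.4350) + (-0.45)(0.2750) + (-0.05)(0.1050) = 0.1755
adj(I−A) = Cᵀ =
  [ 0.4350   0.2775   0.0825]
  [ 0.2750   0.4175   0.0925]
  [ 0.1050   0.1275   0.3225]
(I − A)⁻¹ = adj(I−A) / det(I−A) ≈
  [   2.4786     1.5812     0.4701]
  [   1.5670     2.3789     0.5271]
  [   0.5983     0.7265     1.8376]
First solve x = (I − A)⁻¹ d = adj(I−A)·d / det(I−A); in particular x_2 = (0.2750·220 + 0.4175·190 + 0.0925·30) / 0.1755 = 142.60 / 0.1755 ≈ 812.53561.
Intermediate flow from 1 to 2: z_12 = a_12 · x_2 = 0.45 × 142.60 / 0.1755 = 64.17 / 0.1755 ≈ 365.641.

z_12 = 365.641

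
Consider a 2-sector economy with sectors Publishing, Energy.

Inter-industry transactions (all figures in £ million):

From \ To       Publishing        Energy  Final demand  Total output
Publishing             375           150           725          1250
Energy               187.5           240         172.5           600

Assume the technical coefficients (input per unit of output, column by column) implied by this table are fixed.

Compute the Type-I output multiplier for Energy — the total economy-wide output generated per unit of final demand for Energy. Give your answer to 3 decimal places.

m_E = 2.484

Technical coefficients a_ij = z_ij / X_j:
  a_PP = 375/1250 = 0.30, a_EP = 187.5/1250 = 0.15
  a_PE = 150/600 = 0.25, a_EE = 240/600 = 0.40
I − A =
  [   0.70    -0.25]
  [  -0.15     0.60]
det(I−A) = (0.70)(0.60) − (-0.25)(-0.15) = 0.3825
adj(I−A) = [[0.60, 0.25], [0.15, 0.70]]
(I − A)⁻¹ = adj(I−A) / det(I−A) ≈
  [   1.5686     0.6536]
  [   0.3922     1.8301]
The output multiplier for sector j is the column-j sum of the Leontief inverse (I − A)⁻¹ = adj(I−A) / det(I−A).
Column E of adj(I−A): (0.25, 0.70); det(I−A) = 0.3825.
m_E = (0.25 + 0.70) / 0.3825 = 0.95 / 0.3825 ≈ 2.484.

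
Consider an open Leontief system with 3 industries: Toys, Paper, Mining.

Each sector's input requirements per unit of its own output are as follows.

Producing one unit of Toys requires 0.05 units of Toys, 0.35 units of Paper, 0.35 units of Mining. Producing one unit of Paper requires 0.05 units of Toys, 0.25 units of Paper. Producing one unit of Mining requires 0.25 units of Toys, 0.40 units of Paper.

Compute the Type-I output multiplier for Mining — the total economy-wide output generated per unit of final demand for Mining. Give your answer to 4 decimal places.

m_M = 2.2012

I − A =
  [   0.95    -0.05    -0.25]
  [  -0.35     0.75    -0.40]
  [  -0.35     0.00     1.00]
Cofactors of I−A, C_ij = (−1)^(i+j)·(minor ij) (rows/columns in the sector order above):
  C_11 = (0.75)(1.00) − (-0.40)(0.00) = 0.7500
  C_12 = −[(-0.35)(1.00) − (-0.40)(-0.35)] = 0.4900
  C_13 = (-0.35)(0.00) − (0.75)(-0.35) = 0.2625
  C_21 = −[(-0.05)(1.00) − (-0.25)(0.00)] = 0.0500
  C_22 = (0.95)(1.00) − (-0.25)(-0.35) = 0.8625
  C_23 = −[(0.95)(0.00) − (-0.05)(-0.35)] = 0.0175
  C_31 = (-0.05)(-0.40) − (-0.25)(0.75) = 0.2075
  C_32 = −[(0.95)(-0.40) − (-0.25)(-0.35)] = 0.4675
  C_33 = (0.95)(0.75) − (-0.05)(-0.35) = 0.6950
det(I−A) = Σ_j (I−A)_1j·C_1j = (0.95)(0.7500) + (-0.05)(0.4900) + (-0.25)(0.2625) = 0.622375
adj(I−A) = Cᵀ =
  [ 0.7500   0.0500   0.2075]
  [ 0.4900   0.8625   0.4675]
  [ 0.2625   0.0175   0.6950]
(I − A)⁻¹ = adj(I−A) / det(I−A) ≈
  [   1.20506     0.08034     0.33340]
  [   0.78731     1.38582     0.75115]
  [   0.42177     0.02812     1.11669]
The output multiplier for sector j is the column-j sum of the Leontief inverse (I − A)⁻¹ = adj(I−A) / det(I−A).
Column M of adj(I−A): (0.2075, 0.4675, 0.6950); det(I−A) = 0.622375.
m_M = (0.2075 + 0.4675 + 0.6950) / 0.622375 = 1.37 / 0.622375 ≈ 2.2012.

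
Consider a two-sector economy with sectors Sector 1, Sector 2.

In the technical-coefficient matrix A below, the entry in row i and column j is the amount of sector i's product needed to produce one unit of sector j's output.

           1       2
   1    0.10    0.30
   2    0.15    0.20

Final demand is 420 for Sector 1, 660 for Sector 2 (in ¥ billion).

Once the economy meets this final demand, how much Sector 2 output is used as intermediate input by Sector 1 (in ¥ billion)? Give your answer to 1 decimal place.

z_21 = 118.7

I − A =
  [   0.90    -0.30]
  [  -0.15     0.80]
det(I−A) = (0.90)(0.80) − (-0.30)(-0.15) = 0.6750
adj(I−A) = [[0.80, 0.30], [0.15, 0.90]]
(I − A)⁻¹ = adj(I−A) / det(I−A) ≈
  [   1.1852     0.4444]
  [   0.2222     1.3333]
First solve x = (I − A)⁻¹ d = adj(I−A)·d / det(I−A); in particular x_1 = (0.80·420 + 0.30·660) / 0.6750 = 534.00 / 0.6750 ≈ 791.111.
Intermediate flow from 2 to 1: z_21 = a_21 · x_1 = 0.15 × 534.00 / 0.6750 = 80.10 / 0.6750 ≈ 118.7.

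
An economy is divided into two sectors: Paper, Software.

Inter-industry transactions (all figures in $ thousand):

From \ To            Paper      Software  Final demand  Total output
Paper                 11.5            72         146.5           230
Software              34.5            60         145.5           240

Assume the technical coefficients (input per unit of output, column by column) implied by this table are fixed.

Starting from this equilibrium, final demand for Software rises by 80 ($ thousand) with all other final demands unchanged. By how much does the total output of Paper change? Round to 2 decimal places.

Technical coefficients a_ij = z_ij / X_j:
  a_PP = 11.5/230 = 0.05, a_SP = 34.5/230 = 0.15
  a_PS = 72/240 = 0.30, a_SS = 60/240 = 0.25
I − A =
  [   0.95    -0.30]
  [  -0.15     0.75]
det(I−A) = (0.95)(0.75) − (-0.30)(-0.15) = 0.6675
adj(I−A) = [[0.75, 0.30], [0.15, 0.95]]
(I − A)⁻¹ = adj(I−A) / det(I−A) ≈
  [   1.1236     0.4494]
  [   0.2247     1.4232]
Δx = (I − A)⁻¹ Δd with Δd having +80 in the Software component and 0 elsewhere.
So Δx_P = L_PS · (+80), where L_PS = adj(I−A)_PS / det(I−A) = 0.30 / 0.6675.
Δx_P = 0.30 × (+80) / 0.6675 = 24.00 / 0.6675 ≈ 35.96.

Δx_P = 35.96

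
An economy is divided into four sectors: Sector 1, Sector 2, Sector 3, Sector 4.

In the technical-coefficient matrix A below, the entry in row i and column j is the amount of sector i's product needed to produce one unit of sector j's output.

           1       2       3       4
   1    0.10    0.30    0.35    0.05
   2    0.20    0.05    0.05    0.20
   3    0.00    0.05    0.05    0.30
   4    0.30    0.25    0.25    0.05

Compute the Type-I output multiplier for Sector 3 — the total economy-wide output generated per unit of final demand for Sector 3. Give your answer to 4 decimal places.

m_3 = 2.8581

I − A =
  [   0.90    -0.30    -0.35    -0.05]
  [  -0.20     0.95    -0.05    -0.20]
  [   0.00    -0.05     0.95    -0.30]
  [  -0.30    -0.25    -0.25     0.95]
Compute the cofactors C_ij = (−1)^(i+j)·(3×3 minor ij) of I−A; the adjugate is their transpose:
adj(I−A) = Cᵀ =
  [ 0.730000   0.303625   0.340125   0.209750]
  [ 0.227000   0.699000   0.177000   0.215000]
  [ 0.113000   0.136500   0.675500   0.248000]
  [ 0.320000   0.315750   0.331750   0.749500]
det(I−A) = Σ_j (I−A)_1j·C_1j = (0.90)(0.730000) + (-0.30)(0.227000) + (-0.35)(0.113000) + (-0.05)(0.320000) = 0.53335
(I − A)⁻¹ = adj(I−A) / det(I−A) ≈
  [   1.36871     0.56928     0.63771     0.39327]
  [   0.42561     1.31058     0.33186     0.40311]
  [   0.21187     0.25593     1.26652     0.46499]
  [   0.59998     0.59201     0.62201     1.40527]
The output multiplier for sector j is the column-j sum of the Leontief inverse (I − A)⁻¹ = adj(I−A) / det(I−A).
Column 3 of adj(I−A): (0.340125, 0.177000, 0.675500, 0.331750); det(I−A) = 0.53335.
m_3 = (0.340125 + 0.177000 + 0.675500 + 0.331750) / 0.53335 = 1.524375 / 0.53335 ≈ 2.8581.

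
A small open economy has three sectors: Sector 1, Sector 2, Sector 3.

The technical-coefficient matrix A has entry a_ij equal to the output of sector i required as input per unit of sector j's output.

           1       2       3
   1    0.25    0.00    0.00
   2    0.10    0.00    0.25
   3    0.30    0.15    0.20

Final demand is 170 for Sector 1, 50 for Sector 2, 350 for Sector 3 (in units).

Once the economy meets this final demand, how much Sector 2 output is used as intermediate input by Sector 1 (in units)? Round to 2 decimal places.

I − A =
  [   0.75     0.00     0.00]
  [  -0.10     1.00    -0.25]
  [  -0.30    -0.15     0.80]
Cofactors of I−A, C_ij = (−1)^(i+j)·(minor ij) (rows/columns in the sector order above):
  C_11 = (1.00)(0.80) − (-0.25)(-0.15) = 0.7625
  C_12 = −[(-0.10)(0.80) − (-0.25)(-0.30)] = 0.1550
  C_13 = (-0.10)(-0.15) − (1.00)(-0.30) = 0.3150
  C_21 = −[(0.00)(0.80) − (0.00)(-0.15)] = 0.0000
  C_22 = (0.75)(0.80) − (0.00)(-0.30) = 0.6000
  C_23 = −[(0.75)(-0.15) − (0.00)(-0.30)] = 0.1125
  C_31 = (0.00)(-0.25) − (0.00)(1.00) = 0.0000
  C_32 = −[(0.75)(-0.25) − (0.00)(-0.10)] = 0.1875
  C_33 = (0.75)(1.00) − (0.00)(-0.10) = 0.7500
det(I−A) = Σ_j (I−A)_1j·C_1j = (0.75)(0.7625) + (0.00)(0.1550) + (0.00)(0.3150) = 0.571875
adj(I−A) = Cᵀ =
  [ 0.7625   0.0000   0.0000]
  [ 0.1550   0.6000   0.1875]
  [ 0.3150   0.1125   0.7500]
(I − A)⁻¹ = adj(I−A) / det(I−A) ≈
  [   1.3333     0.0000     0.0000]
  [   0.2710     1.0492     0.3279]
  [   0.5508     0.1967     1.3115]
First solve x = (I − A)⁻¹ d = adj(I−A)·d / det(I−A); in particular x_1 = (0.7625·170 + 0.0000·50 + 0.0000·350) / 0.571875 = 129.625 / 0.571875 ≈ 226.6667.
Intermediate flow from 2 to 1: z_21 = a_21 · x_1 = 0.10 × 129.625 / 0.571875 = 12.9625 / 0.571875 ≈ 22.67.

z_21 = 22.67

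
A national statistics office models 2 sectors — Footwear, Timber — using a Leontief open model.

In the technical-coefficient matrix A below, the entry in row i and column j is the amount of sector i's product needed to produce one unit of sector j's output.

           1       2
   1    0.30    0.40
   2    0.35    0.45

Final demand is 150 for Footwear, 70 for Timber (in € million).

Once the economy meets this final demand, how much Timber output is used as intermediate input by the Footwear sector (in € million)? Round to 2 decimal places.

I − A =
  [   0.70    -0.40]
  [  -0.35     0.55]
det(I−A) = (0.70)(0.55) − (-0.40)(-0.35) = 0.2450
adj(I−A) = [[0.55, 0.40], [0.35, 0.70]]
(I − A)⁻¹ = adj(I−A) / det(I−A) ≈
  [   2.2449     1.6327]
  [   1.4286     2.8571]
First solve x = (I − A)⁻¹ d = adj(I−A)·d / det(I−A); in particular x_1 = (0.55·150 + 0.40·70) / 0.2450 = 110.50 / 0.2450 ≈ 451.0204.
Intermediate flow from 2 to 1: z_21 = a_21 · x_1 = 0.35 × 110.50 / 0.2450 = 38.675 / 0.2450 ≈ 157.86.

z_21 = 157.86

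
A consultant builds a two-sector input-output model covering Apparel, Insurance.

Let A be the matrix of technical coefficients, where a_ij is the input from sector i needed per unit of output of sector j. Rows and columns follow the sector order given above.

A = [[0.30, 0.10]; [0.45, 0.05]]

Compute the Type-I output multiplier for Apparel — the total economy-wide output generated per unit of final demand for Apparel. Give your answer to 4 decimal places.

m_A = 2.2581

I − A =
  [   0.70    -0.10]
  [  -0.45     0.95]
det(I−A) = (0.70)(0.95) − (-0.10)(-0.45) = 0.6200
adj(I−A) = [[0.95, 0.10], [0.45, 0.70]]
(I − A)⁻¹ = adj(I−A) / det(I−A) ≈
  [   1.53226     0.16129]
  [   0.72581     1.12903]
The output multiplier for sector j is the column-j sum of the Leontief inverse (I − A)⁻¹ = adj(I−A) / det(I−A).
Column A of adj(I−A): (0.95, 0.45); det(I−A) = 0.6200.
m_A = (0.95 + 0.45) / 0.6200 = 1.40 / 0.6200 ≈ 2.2581.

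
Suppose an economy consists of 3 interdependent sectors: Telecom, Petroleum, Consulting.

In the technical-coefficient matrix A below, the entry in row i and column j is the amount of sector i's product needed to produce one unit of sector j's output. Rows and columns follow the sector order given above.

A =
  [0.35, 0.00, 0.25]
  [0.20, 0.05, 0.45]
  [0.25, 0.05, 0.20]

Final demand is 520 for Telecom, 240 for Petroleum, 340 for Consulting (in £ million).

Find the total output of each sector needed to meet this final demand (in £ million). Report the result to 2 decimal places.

I − A =
  [   0.65     0.00    -0.25]
  [  -0.20     0.95    -0.45]
  [  -0.25    -0.05     0.80]
Cofactors of I−A, C_ij = (−1)^(i+j)·(minor ij) (rows/columns in the sector order above):
  C_11 = (0.95)(0.80) − (-0.45)(-0.05) = 0.7375
  C_12 = −[(-0.20)(0.80) − (-0.45)(-0.25)] = 0.2725
  C_13 = (-0.20)(-0.05) − (0.95)(-0.25) = 0.2475
  C_21 = −[(0.00)(0.80) − (-0.25)(-0.05)] = 0.0125
  C_22 = (0.65)(0.80) − (-0.25)(-0.25) = 0.4575
  C_23 = −[(0.65)(-0.05) − (0.00)(-0.25)] = 0.0325
  C_31 = (0.00)(-0.45) − (-0.25)(0.95) = 0.2375
  C_32 = −[(0.65)(-0.45) − (-0.25)(-0.20)] = 0.3425
  C_33 = (0.65)(0.95) − (0.00)(-0.20) = 0.6175
det(I−A) = Σ_j (I−A)_1j·C_1j = (0.65)(0.7375) + (0.00)(0.2725) + (-0.25)(0.2475) = 0.4175
adj(I−A) = Cᵀ =
  [ 0.7375   0.0125   0.2375]
  [ 0.2725   0.4575   0.3425]
  [ 0.2475   0.0325   0.6175]
(I − A)⁻¹ = adj(I−A) / det(I−A) ≈
  [   1.7665     0.0299     0.5689]
  [   0.6527     1.0958     0.8204]
  [   0.5928     0.0778     1.4790]
x = (I − A)⁻¹ d = adj(I−A)·d / det(I−A), with det(I−A) = 0.4175:
  x_T = (0.7375·520 + 0.0125·240 + 0.2375·340) / 0.4175 = 467.25 / 0.4175 ≈ 1119.16
  x_P = (0.2725·520 + 0.4575·240 + 0.3425·340) / 0.4175 = 367.95 / 0.4175 ≈ 881.32
  x_C = (0.2475·520 + 0.0325·240 + 0.6175·340) / 0.4175 = 346.45 / 0.4175 ≈ 829.82

x_T = 1119.16, x_P = 881.32, x_C = 829.82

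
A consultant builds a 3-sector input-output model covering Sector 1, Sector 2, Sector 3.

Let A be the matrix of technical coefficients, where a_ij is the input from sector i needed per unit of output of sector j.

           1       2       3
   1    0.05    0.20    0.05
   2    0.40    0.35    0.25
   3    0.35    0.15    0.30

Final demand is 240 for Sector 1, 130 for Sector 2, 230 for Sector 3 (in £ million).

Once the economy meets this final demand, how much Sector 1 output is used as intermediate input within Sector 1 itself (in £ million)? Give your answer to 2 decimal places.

z_11 = 22.40

I − A =
  [   0.95    -0.20    -0.05]
  [  -0.40     0.65    -0.25]
  [  -0.35    -0.15     0.70]
Cofactors of I−A, C_ij = (−1)^(i+j)·(minor ij) (rows/columns in the sector order above):
  C_11 = (0.65)(0.70) − (-0.25)(-0.15) = 0.4175
  C_12 = −[(-0.40)(0.70) − (-0.25)(-0.35)] = 0.3675
  C_13 = (-0.40)(-0.15) − (0.65)(-0.35) = 0.2875
  C_21 = −[(-0.20)(0.70) − (-0.05)(-0.15)] = 0.1475
  C_22 = (0.95)(0.70) − (-0.05)(-0.35) = 0.6475
  C_23 = −[(0.95)(-0.15) − (-0.20)(-0.35)] = 0.2125
  C_31 = (-0.20)(-0.25) − (-0.05)(0.65) = 0.0825
  C_32 = −[(0.95)(-0.25) − (-0.05)(-0.40)] = 0.2575
  C_33 = (0.95)(0.65) − (-0.20)(-0.40) = 0.5375
det(I−A) = Σ_j (I−A)_1j·C_1j = (0.95)(0.4175) + (-0.20)(0.3675) + (-0.05)(0.2875) = 0.30875
adj(I−A) = Cᵀ =
  [ 0.4175   0.1475   0.0825]
  [ 0.3675   0.6475   0.2575]
  [ 0.2875   0.2125   0.5375]
(I − A)⁻¹ = adj(I−A) / det(I−A) ≈
  [   1.3522     0.4777     0.2672]
  [   1.1903     2.0972     0.8340]
  [   0.9312     0.6883     1.7409]
First solve x = (I − A)⁻¹ d = adj(I−A)·d / det(I−A); in particular x_1 = (0.4175·240 + 0.1475·130 + 0.0825·230) / 0.30875 = 138.35 / 0.30875 ≈ 448.0972.
Intermediate flow from 1 to 1: z_11 = a_11 · x_1 = 0.05 × 138.35 / 0.30875 = 6.9175 / 0.30875 ≈ 22.40.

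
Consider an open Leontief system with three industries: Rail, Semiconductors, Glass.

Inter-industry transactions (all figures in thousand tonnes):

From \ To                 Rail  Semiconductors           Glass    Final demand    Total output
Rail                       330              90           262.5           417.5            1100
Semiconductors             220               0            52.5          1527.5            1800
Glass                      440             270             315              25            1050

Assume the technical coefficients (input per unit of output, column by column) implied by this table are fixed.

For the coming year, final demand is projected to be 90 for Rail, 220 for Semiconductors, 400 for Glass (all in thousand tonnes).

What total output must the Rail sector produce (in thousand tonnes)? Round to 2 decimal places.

x_R = 485.51

Technical coefficients a_ij = z_ij / X_j:
  a_RR = 330/1100 = 0.30, a_SR = 220/1100 = 0.20, a_GR = 440/1100 = 0.40
  a_RS = 90/1800 = 0.05, a_SS = 0/1800 = 0.00, a_GS = 270/1800 = 0.15
  a_RG = 262.5/1050 = 0.25, a_SG = 52.5/1050 = 0.05, a_GG = 315/1050 = 0.30
I − A =
  [   0.70    -0.05    -0.25]
  [  -0.20     1.00    -0.05]
  [  -0.40    -0.15     0.70]
Cofactors of I−A, C_ij = (−1)^(i+j)·(minor ij) (rows/columns in the sector order above):
  C_11 = (1.00)(0.70) − (-0.05)(-0.15) = 0.6925
  C_12 = −[(-0.20)(0.70) − (-0.05)(-0.40)] = 0.1600
  C_13 = (-0.20)(-0.15) − (1.00)(-0.40) = 0.4300
  C_21 = −[(-0.05)(0.70) − (-0.25)(-0.15)] = 0.0725
  C_22 = (0.70)(0.70) − (-0.25)(-0.40) = 0.3900
  C_23 = −[(0.70)(-0.15) − (-0.05)(-0.40)] = 0.1250
  C_31 = (-0.05)(-0.05) − (-0.25)(1.00) = 0.2525
  C_32 = −[(0.70)(-0.05) − (-0.25)(-0.20)] = 0.0850
  C_33 = (0.70)(1.00) − (-0.05)(-0.20) = 0.6900
det(I−A) = Σ_j (I−A)_1j·C_1j = (0.70)(0.6925) + (-0.05)(0.1600) + (-0.25)(0.4300) = 0.36925
adj(I−A) = Cᵀ =
  [ 0.6925   0.0725   0.2525]
  [ 0.1600   0.3900   0.0850]
  [ 0.4300   0.1250   0.6900]
(I − A)⁻¹ = adj(I−A) / det(I−A) ≈
  [   1.8754     0.1963     0.6838]
  [   0.4333     1.0562     0.2302]
  [   1.1645     0.3385     1.8687]
x = (I − A)⁻¹ d = adj(I−A)·d / det(I−A), with det(I−A) = 0.36925:
  x_R = (0.6925·90 + 0.0725·220 + 0.2525·400) / 0.36925 = 179.275 / 0.36925 ≈ 485.51
  x_S = (0.1600·90 + 0.3900·220 + 0.0850·400) / 0.36925 = 134.20 / 0.36925 ≈ 363.44
  x_G = (0.4300·90 + 0.1250·220 + 0.6900·400) / 0.36925 = 342.20 / 0.36925 ≈ 926.74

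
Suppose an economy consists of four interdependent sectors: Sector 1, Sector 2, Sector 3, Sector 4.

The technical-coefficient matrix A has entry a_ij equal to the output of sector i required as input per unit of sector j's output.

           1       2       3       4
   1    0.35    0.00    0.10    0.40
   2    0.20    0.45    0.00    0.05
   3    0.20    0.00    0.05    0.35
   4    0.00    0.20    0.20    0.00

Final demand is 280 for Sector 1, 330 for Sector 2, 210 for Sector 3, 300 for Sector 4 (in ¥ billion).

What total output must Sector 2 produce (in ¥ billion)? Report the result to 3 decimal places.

I − A =
  [   0.65     0.00    -0.10    -0.40]
  [  -0.20     0.55     0.00    -0.05]
  [  -0.20     0.00     0.95    -0.35]
  [   0.00    -0.20    -0.20     1.00]
Compute the cofactors C_ij = (−1)^(i+j)·(3×3 minor ij) of I−A; the adjugate is their transpose:
adj(I−A) = Cᵀ =
  [ 0.474500   0.083000   0.098000   0.228250]
  [ 0.178000   0.536000   0.042500   0.112875]
  [ 0.122000   0.061500   0.335000   0.169125]
  [ 0.060000   0.119500   0.075500   0.328625]
det(I−A) = Σ_j (I−A)_1j·C_1j = (0.65)(0.474500) + (0.00)(0.178000) + (-0.10)(0.122000) + (-0.40)(0.060000) = 0.272225
(I − A)⁻¹ = adj(I−A) / det(I−A) ≈
  [   1.7430     0.3049     0.3600     0.8385]
  [   0.6539     1.9690     0.1561     0.4146]
  [   0.4482     0.2259     1.2306     0.6213]
  [   0.2204     0.4390     0.2773     1.2072]
x = (I − A)⁻¹ d = adj(I−A)·d / det(I−A), with det(I−A) = 0.272225:
  x_1 = (0.474500·280 + 0.083000·330 + 0.098000·210 + 0.228250·300) / 0.272225 = 249.305 / 0.272225 ≈ 915.805
  x_2 = (0.178000·280 + 0.536000·330 + 0.042500·210 + 0.112875·300) / 0.272225 = 269.5075 / 0.272225 ≈ 990.017
  x_3 = (0.122000·280 + 0.061500·330 + 0.335000·210 + 0.169125·300) / 0.272225 = 175.5425 / 0.272225 ≈ 644.843
  x_4 = (0.060000·280 + 0.119500·330 + 0.075500·210 + 0.328625·300) / 0.272225 = 170.6775 / 0.272225 ≈ 626.972

x_2 = 990.017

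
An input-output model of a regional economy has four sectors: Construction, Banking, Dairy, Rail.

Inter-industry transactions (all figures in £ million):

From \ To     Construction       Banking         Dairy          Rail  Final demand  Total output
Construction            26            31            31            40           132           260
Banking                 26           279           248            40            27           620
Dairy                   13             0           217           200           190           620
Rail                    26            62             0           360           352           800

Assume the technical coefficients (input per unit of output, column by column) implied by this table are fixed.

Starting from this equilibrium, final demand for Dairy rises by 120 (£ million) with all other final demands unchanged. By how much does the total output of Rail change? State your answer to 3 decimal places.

Δx_4 = 31.276

Technical coefficients a_ij = z_ij / X_j:
  a_11 = 26/260 = 0.10, a_21 = 26/260 = 0.10, a_31 = 13/260 = 0.05, a_41 = 26/260 = 0.10
  a_12 = 31/620 = 0.05, a_22 = 279/620 = 0.45, a_32 = 0/620 = 0.00, a_42 = 62/620 = 0.10
  a_13 = 31/620 = 0.05, a_23 = 248/620 = 0.40, a_33 = 217/620 = 0.35, a_43 = 0/620 = 0.00
  a_14 = 40/800 = 0.05, a_24 = 40/800 = 0.05, a_34 = 200/800 = 0.25, a_44 = 360/800 = 0.45
I − A =
  [   0.90    -0.05    -0.05    -0.05]
  [  -0.10     0.55    -0.40    -0.05]
  [  -0.05     0.00     0.65    -0.25]
  [  -0.10    -0.10     0.00     0.55]
Compute the cofactors C_ij = (−1)^(i+j)·(3×3 minor ij) of I−A; the adjugate is their transpose:
adj(I−A) = Cᵀ =
  [ 0.183375   0.022375   0.027875   0.031375]
  [ 0.060000   0.315875   0.199000   0.124625]
  [ 0.031125   0.025375   0.261500   0.124000]
  [ 0.044250   0.061500   0.041250   0.316125]
det(I−A) = Σ_j (I−A)_1j·C_1j = (0.90)(0.183375) + (-0.05)(0.060000) + (-0.05)(0.031125) + (-0.05)(0.044250) = 0.15826875
(I − A)⁻¹ = adj(I−A) / det(I−A) ≈
  [   1.1586     0.1414     0.1761     0.1982]
  [   0.3791     1.9958     1.2574     0.7874]
  [   0.1967     0.1603     1.6523     0.7835]
  [   0.2796     0.3886     0.2606     1.9974]
Δx = (I − A)⁻¹ Δd with Δd having +120 in the Dairy component and 0 elsewhere.
So Δx_4 = L_43 · (+120), where L_43 = adj(I−A)_43 / det(I−A) = 0.041250 / 0.15826875.
Δx_4 = 0.041250 × (+120) / 0.15826875 = 4.95 / 0.15826875 ≈ 31.276.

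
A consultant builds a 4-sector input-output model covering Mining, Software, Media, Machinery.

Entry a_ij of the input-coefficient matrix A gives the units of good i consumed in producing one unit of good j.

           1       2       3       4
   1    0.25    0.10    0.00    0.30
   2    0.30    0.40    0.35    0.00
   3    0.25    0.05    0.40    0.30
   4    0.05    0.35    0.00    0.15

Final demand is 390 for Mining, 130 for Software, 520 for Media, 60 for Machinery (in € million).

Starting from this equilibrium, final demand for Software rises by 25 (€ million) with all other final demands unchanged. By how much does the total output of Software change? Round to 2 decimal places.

I − A =
  [   0.75    -0.10     0.00    -0.30]
  [  -0.30     0.60    -0.35     0.00]
  [  -0.25    -0.05     0.60    -0.30]
  [  -0.05    -0.35     0.00     0.85]
Compute the cofactors C_ij = (−1)^(i+j)·(3×3 minor ij) of I−A; the adjugate is their transpose:
adj(I−A) = Cᵀ =
  [ 0.254375   0.114000   0.066500   0.113250]
  [ 0.232625   0.373500   0.217875   0.159000]
  [ 0.180750   0.158875   0.316500   0.175500]
  [ 0.110750   0.160500   0.093625   0.230125]
det(I−A) = Σ_j (I−A)_1j·C_1j = (0.75)(0.254375) + (-0.10)(0.232625) + (0.00)(0.180750) + (-0.30)(0.110750) = 0.13429375
(I − A)⁻¹ = adj(I−A) / det(I−A) ≈
  [   1.8942     0.8489     0.4952     0.8433]
  [   1.7322     2.7812     1.6224     1.1840]
  [   1.3459     1.1830     2.3568     1.3068]
  [   0.8247     1.1951     0.6972     1.7136]
Δx = (I − A)⁻¹ Δd with Δd having +25 in the Software component and 0 elsewhere.
So Δx_2 = L_22 · (+25), where L_22 = adj(I−A)_22 / det(I−A) = 0.373500 / 0.13429375.
Δx_2 = 0.373500 × (+25) / 0.13429375 = 9.3375 / 0.13429375 ≈ 69.53.

Δx_2 = 69.53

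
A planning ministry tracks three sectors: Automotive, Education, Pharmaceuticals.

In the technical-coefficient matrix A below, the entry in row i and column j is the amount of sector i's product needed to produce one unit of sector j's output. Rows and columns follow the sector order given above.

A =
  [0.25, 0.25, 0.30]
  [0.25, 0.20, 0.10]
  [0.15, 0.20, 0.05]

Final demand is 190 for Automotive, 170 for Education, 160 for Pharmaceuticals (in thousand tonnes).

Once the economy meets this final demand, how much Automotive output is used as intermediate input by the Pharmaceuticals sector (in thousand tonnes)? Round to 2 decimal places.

z_AP = 102.19

I − A =
  [   0.75    -0.25    -0.30]
  [  -0.25     0.80    -0.10]
  [  -0.15    -0.20     0.95]
Cofactors of I−A, C_ij = (−1)^(i+j)·(minor ij) (rows/columns in the sector order above):
  C_11 = (0.80)(0.95) − (-0.10)(-0.20) = 0.7400
  C_12 = −[(-0.25)(0.95) − (-0.10)(-0.15)] = 0.2525
  C_13 = (-0.25)(-0.20) − (0.80)(-0.15) = 0.1700
  C_21 = −[(-0.25)(0.95) − (-0.30)(-0.20)] = 0.2975
  C_22 = (0.75)(0.95) − (-0.30)(-0.15) = 0.6675
  C_23 = −[(0.75)(-0.20) − (-0.25)(-0.15)] = 0.1875
  C_31 = (-0.25)(-0.10) − (-0.30)(0.80) = 0.2650
  C_32 = −[(0.75)(-0.10) − (-0.30)(-0.25)] = 0.1500
  C_33 = (0.75)(0.80) − (-0.25)(-0.25) = 0.5375
det(I−A) = Σ_j (I−A)_1j·C_1j = (0.75)(0.7400) + (-0.25)(0.2525) + (-0.30)(0.1700) = 0.440875
adj(I−A) = Cᵀ =
  [ 0.7400   0.2975   0.2650]
  [ 0.2525   0.6675   0.1500]
  [ 0.1700   0.1875   0.5375]
(I − A)⁻¹ = adj(I−A) / det(I−A) ≈
  [   1.6785     0.6748     0.6011]
  [   0.5727     1.5140     0.3402]
  [   0.3856     0.4253     1.2192]
First solve x = (I − A)⁻¹ d = adj(I−A)·d / det(I−A); in particular x_P = (0.1700·190 + 0.1875·170 + 0.5375·160) / 0.440875 = 150.175 / 0.440875 ≈ 340.6294.
Intermediate flow from A to P: z_AP = a_AP · x_P = 0.30 × 150.175 / 0.440875 = 45.0525 / 0.440875 ≈ 102.19.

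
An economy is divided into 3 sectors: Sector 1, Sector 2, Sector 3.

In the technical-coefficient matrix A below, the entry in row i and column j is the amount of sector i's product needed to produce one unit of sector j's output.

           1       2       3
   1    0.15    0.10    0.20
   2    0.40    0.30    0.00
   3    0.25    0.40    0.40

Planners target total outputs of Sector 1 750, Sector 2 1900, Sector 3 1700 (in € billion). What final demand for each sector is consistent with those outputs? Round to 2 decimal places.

d_1 = 107.50, d_2 = 1030.00, d_3 = 72.50

I − A =
  [   0.85    -0.10    -0.20]
  [  -0.40     0.70     0.00]
  [  -0.25    -0.40     0.60]
d = (I − A) x:
  d_1 = (+0.85)·750 + (-0.10)·1900 + (-0.20)·1700 = 107.50
  d_2 = (-0.40)·750 + (+0.70)·1900 + (+0.00)·1700 = 1030.00
  d_3 = (-0.25)·750 + (-0.40)·1900 + (+0.60)·1700 = 72.50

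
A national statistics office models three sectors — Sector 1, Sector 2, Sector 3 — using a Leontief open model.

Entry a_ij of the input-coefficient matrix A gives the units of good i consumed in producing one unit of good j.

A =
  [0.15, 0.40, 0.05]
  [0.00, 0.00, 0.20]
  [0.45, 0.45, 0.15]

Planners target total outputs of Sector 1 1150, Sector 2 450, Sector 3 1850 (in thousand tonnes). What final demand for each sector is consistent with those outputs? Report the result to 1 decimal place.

I − A =
  [   0.85    -0.40    -0.05]
  [   0.00     1.00    -0.20]
  [  -0.45    -0.45     0.85]
d = (I − A) x:
  d_1 = (+0.85)·1150 + (-0.40)·450 + (-0.05)·1850 = 705.0
  d_2 = (+0.00)·1150 + (+1.00)·450 + (-0.20)·1850 = 80.0
  d_3 = (-0.45)·1150 + (-0.45)·450 + (+0.85)·1850 = 852.5

d_1 = 705.0, d_2 = 80.0, d_3 = 852.5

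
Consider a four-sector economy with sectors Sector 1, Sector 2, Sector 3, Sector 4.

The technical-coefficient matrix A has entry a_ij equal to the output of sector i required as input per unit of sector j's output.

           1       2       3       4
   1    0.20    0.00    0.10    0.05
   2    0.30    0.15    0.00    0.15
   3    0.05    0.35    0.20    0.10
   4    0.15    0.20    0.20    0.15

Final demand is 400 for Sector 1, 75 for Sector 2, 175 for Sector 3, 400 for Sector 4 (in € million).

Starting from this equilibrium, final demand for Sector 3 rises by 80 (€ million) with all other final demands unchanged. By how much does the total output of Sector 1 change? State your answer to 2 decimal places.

Δx_1 = 15.66

I − A =
  [   0.80     0.00    -0.10    -0.05]
  [  -0.30     0.85     0.00    -0.15]
  [  -0.05    -0.35     0.80    -0.10]
  [  -0.15    -0.20    -0.20     0.85]
Compute the cofactors C_ij = (−1)^(i+j)·(3×3 minor ij) of I−A; the adjugate is their transpose:
adj(I−A) = Cᵀ =
  [ 0.526500   0.043250   0.077750   0.047750]
  [ 0.217500   0.515750   0.054750   0.110250]
  [ 0.150500   0.251875   0.544625   0.117375]
  [ 0.179500   0.188250   0.154750   0.529250]
det(I−A) = Σ_j (I−A)_1j·C_1j = (0.80)(0.526500) + (0.00)(0.217500) + (-0.10)(0.150500) + (-0.05)(0.179500) = 0.397175
(I − A)⁻¹ = adj(I−A) / det(I−A) ≈
  [   1.3256     0.1089     0.1958     0.1202]
  [   0.5476     1.2985     0.1378     0.2776]
  [   0.3789     0.6342     1.3712     0.2955]
  [   0.4519     0.4740     0.3896     1.3325]
Δx = (I − A)⁻¹ Δd with Δd having +80 in the Sector 3 component and 0 elsewhere.
So Δx_1 = L_13 · (+80), where L_13 = adj(I−A)_13 / det(I−A) = 0.077750 / 0.397175.
Δx_1 = 0.077750 × (+80) / 0.397175 = 6.22 / 0.397175 ≈ 15.66.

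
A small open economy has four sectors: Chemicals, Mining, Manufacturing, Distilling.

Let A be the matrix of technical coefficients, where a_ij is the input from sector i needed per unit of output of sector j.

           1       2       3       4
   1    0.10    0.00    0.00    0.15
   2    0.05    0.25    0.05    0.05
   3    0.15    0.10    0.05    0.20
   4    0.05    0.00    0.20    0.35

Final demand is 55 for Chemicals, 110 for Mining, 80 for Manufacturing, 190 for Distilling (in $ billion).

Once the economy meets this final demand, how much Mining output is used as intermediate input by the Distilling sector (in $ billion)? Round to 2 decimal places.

z_24 = 18.16

I − A =
  [   0.90     0.00     0.00    -0.15]
  [  -0.05     0.75    -0.05    -0.05]
  [  -0.15    -0.10     0.95    -0.20]
  [  -0.05     0.00    -0.20     0.65]
Compute the cofactors C_ij = (−1)^(i+j)·(3×3 minor ij) of I−A; the adjugate is their transpose:
adj(I−A) = Cᵀ =
  [ 0.428875   0.003000   0.022500   0.106125]
  [ 0.038125   0.508125   0.039375   0.060000]
  [ 0.084125   0.057750   0.433125   0.157125]
  [ 0.058875   0.018000   0.135000   0.636750]
det(I−A) = Σ_j (I−A)_1j·C_1j = (0.90)(0.428875) + (0.00)(0.038125) + (0.00)(0.084125) + (-0.15)(0.058875) = 0.37715625
(I − A)⁻¹ = adj(I−A) / det(I−A) ≈
  [   1.1371     0.0080     0.0597     0.2814]
  [   0.1011     1.3473     0.1044     0.1591]
  [   0.2231     0.1531     1.1484     0.4166]
  [   0.1561     0.0477     0.3579     1.6883]
First solve x = (I − A)⁻¹ d = adj(I−A)·d / det(I−A); in particular x_4 = (0.058875·55 + 0.018000·110 + 0.135000·80 + 0.636750·190) / 0.37715625 = 137.000625 / 0.37715625 ≈ 363.2463.
Intermediate flow from 2 to 4: z_24 = a_24 · x_4 = 0.05 × 137.000625 / 0.37715625 = 6.85003125 / 0.37715625 ≈ 18.16.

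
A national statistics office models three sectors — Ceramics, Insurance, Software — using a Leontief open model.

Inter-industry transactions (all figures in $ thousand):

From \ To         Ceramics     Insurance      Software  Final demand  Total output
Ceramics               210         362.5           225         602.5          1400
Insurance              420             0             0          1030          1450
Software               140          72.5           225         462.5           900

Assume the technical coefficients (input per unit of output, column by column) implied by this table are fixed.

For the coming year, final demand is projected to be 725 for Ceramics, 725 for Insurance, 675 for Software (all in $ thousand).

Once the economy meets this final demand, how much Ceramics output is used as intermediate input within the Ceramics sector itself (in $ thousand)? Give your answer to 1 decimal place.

z_CC = 232.8

Technical coefficients a_ij = z_ij / X_j:
  a_CC = 210/1400 = 0.15, a_IC = 420/1400 = 0.30, a_SC = 140/1400 = 0.10
  a_CI = 362.5/1450 = 0.25, a_II = 0/1450 = 0.00, a_SI = 72.5/1450 = 0.05
  a_CS = 225/900 = 0.25, a_IS = 0/900 = 0.00, a_SS = 225/900 = 0.25
I − A =
  [   0.85    -0.25    -0.25]
  [  -0.30     1.00     0.00]
  [  -0.10    -0.05     0.75]
Cofactors of I−A, C_ij = (−1)^(i+j)·(minor ij) (rows/columns in the sector order above):
  C_11 = (1.00)(0.75) − (0.00)(-0.05) = 0.7500
  C_12 = −[(-0.30)(0.75) − (0.00)(-0.10)] = 0.2250
  C_13 = (-0.30)(-0.05) − (1.00)(-0.10) = 0.1150
  C_21 = −[(-0.25)(0.75) − (-0.25)(-0.05)] = 0.2000
  C_22 = (0.85)(0.75) − (-0.25)(-0.10) = 0.6125
  C_23 = −[(0.85)(-0.05) − (-0.25)(-0.10)] = 0.0675
  C_31 = (-0.25)(0.00) − (-0.25)(1.00) = 0.2500
  C_32 = −[(0.85)(0.00) − (-0.25)(-0.30)] = 0.0750
  C_33 = (0.85)(1.00) − (-0.25)(-0.30) = 0.7750
det(I−A) = Σ_j (I−A)_1j·C_1j = (0.85)(0.7500) + (-0.25)(0.2250) + (-0.25)(0.1150) = 0.5525
adj(I−A) = Cᵀ =
  [ 0.7500   0.2000   0.2500]
  [ 0.2250   0.6125   0.0750]
  [ 0.1150   0.0675   0.7750]
(I − A)⁻¹ = adj(I−A) / det(I−A) ≈
  [   1.3575     0.3620     0.4525]
  [   0.4072     1.1086     0.1357]
  [   0.2081     0.1222     1.4027]
First solve x = (I − A)⁻¹ d = adj(I−A)·d / det(I−A); in particular x_C = (0.7500·725 + 0.2000·725 + 0.2500·675) / 0.5525 = 857.50 / 0.5525 ≈ 1552.036.
Intermediate flow from C to C: z_CC = a_CC · x_C = 0.15 × 857.50 / 0.5525 = 128.625 / 0.5525 ≈ 232.8.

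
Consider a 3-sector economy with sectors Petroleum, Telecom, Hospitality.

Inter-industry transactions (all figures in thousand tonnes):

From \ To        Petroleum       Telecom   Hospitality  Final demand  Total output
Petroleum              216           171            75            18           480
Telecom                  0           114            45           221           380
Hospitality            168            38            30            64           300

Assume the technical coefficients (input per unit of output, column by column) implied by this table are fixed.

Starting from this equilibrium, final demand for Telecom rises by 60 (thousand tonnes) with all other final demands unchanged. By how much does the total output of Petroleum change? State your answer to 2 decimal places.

Δx_1 = 101.83

Technical coefficients a_ij = z_ij / X_j:
  a_11 = 216/480 = 0.45, a_21 = 0/480 = 0.00, a_31 = 168/480 = 0.35
  a_12 = 171/380 = 0.45, a_22 = 114/380 = 0.30, a_32 = 38/380 = 0.10
  a_13 = 75/300 = 0.25, a_23 = 45/300 = 0.15, a_33 = 30/300 = 0.10
I − A =
  [   0.55    -0.45    -0.25]
  [   0.00     0.70    -0.15]
  [  -0.35    -0.10     0.90]
Cofactors of I−A, C_ij = (−1)^(i+j)·(minor ij) (rows/columns in the sector order above):
  C_11 = (0.70)(0.90) − (-0.15)(-0.10) = 0.6150
  C_12 = −[(0.00)(0.90) − (-0.15)(-0.35)] = 0.0525
  C_13 = (0.00)(-0.10) − (0.70)(-0.35) = 0.2450
  C_21 = −[(-0.45)(0.90) − (-0.25)(-0.10)] = 0.4300
  C_22 = (0.55)(0.90) − (-0.25)(-0.35) = 0.4075
  C_23 = −[(0.55)(-0.10) − (-0.45)(-0.35)] = 0.2125
  C_31 = (-0.45)(-0.15) − (-0.25)(0.70) = 0.2425
  C_32 = −[(0.55)(-0.15) − (-0.25)(0.00)] = 0.0825
  C_33 = (0.55)(0.70) − (-0.45)(0.00) = 0.3850
det(I−A) = Σ_j (I−A)_1j·C_1j = (0.55)(0.6150) + (-0.45)(0.0525) + (-0.25)(0.2450) = 0.253375
adj(I−A) = Cᵀ =
  [ 0.6150   0.4300   0.2425]
  [ 0.0525   0.4075   0.0825]
  [ 0.2450   0.2125   0.3850]
(I − A)⁻¹ = adj(I−A) / det(I−A) ≈
  [   2.4272     1.6971     0.9571]
  [   0.2072     1.6083     0.3256]
  [   0.9669     0.8387     1.5195]
Δx = (I − A)⁻¹ Δd with Δd having +60 in the Telecom component and 0 elsewhere.
So Δx_1 = L_12 · (+60), where L_12 = adj(I−A)_12 / det(I−A) = 0.4300 / 0.253375.
Δx_1 = 0.4300 × (+60) / 0.253375 = 25.80 / 0.253375 ≈ 101.83.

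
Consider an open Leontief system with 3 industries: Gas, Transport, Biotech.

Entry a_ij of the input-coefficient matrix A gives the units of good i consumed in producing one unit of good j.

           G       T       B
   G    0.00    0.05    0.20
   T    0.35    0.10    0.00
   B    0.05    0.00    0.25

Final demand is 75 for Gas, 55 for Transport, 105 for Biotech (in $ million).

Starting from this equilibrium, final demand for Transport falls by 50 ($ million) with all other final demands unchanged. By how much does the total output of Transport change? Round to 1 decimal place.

I − A =
  [   1.00    -0.05    -0.20]
  [  -0.35     0.90     0.00]
  [  -0.05     0.00     0.75]
Cofactors of I−A, C_ij = (−1)^(i+j)·(minor ij) (rows/columns in the sector order above):
  C_11 = (0.90)(0.75) − (0.00)(0.00) = 0.6750
  C_12 = −[(-0.35)(0.75) − (0.00)(-0.05)] = 0.2625
  C_13 = (-0.35)(0.00) − (0.90)(-0.05) = 0.0450
  C_21 = −[(-0.05)(0.75) − (-0.20)(0.00)] = 0.0375
  C_22 = (1.00)(0.75) − (-0.20)(-0.05) = 0.7400
  C_23 = −[(1.00)(0.00) − (-0.05)(-0.05)] = 0.0025
  C_31 = (-0.05)(0.00) − (-0.20)(0.90) = 0.1800
  C_32 = −[(1.00)(0.00) − (-0.20)(-0.35)] = 0.0700
  C_33 = (1.00)(0.90) − (-0.05)(-0.35) = 0.8825
det(I−A) = Σ_j (I−A)_1j·C_1j = (1.00)(0.6750) + (-0.05)(0.2625) + (-0.20)(0.0450) = 0.652875
adj(I−A) = Cᵀ =
  [ 0.6750   0.0375   0.1800]
  [ 0.2625   0.7400   0.0700]
  [ 0.0450   0.0025   0.8825]
(I − A)⁻¹ = adj(I−A) / det(I−A) ≈
  [   1.0339     0.0574     0.2757]
  [   0.4021     1.1334     0.1072]
  [   0.0689     0.0038     1.3517]
Δx = (I − A)⁻¹ Δd with Δd having -50 in the Transport component and 0 elsewhere.
So Δx_T = L_TT · (-50), where L_TT = adj(I−A)_TT / det(I−A) = 0.7400 / 0.652875.
Δx_T = 0.7400 × (-50) / 0.652875 = -37.00 / 0.652875 ≈ -56.7.

Δx_T = -56.7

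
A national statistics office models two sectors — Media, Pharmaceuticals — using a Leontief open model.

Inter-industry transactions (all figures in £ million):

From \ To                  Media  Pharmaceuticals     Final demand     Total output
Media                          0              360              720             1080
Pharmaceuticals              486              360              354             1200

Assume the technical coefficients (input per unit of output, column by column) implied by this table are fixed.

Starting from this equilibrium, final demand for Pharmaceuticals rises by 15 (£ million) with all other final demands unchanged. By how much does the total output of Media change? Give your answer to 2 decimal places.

Technical coefficients a_ij = z_ij / X_j:
  a_MM = 0/1080 = 0.00, a_PM = 486/1080 = 0.45
  a_MP = 360/1200 = 0.30, a_PP = 360/1200 = 0.30
I − A =
  [   1.00    -0.30]
  [  -0.45     0.70]
det(I−A) = (1.00)(0.70) − (-0.30)(-0.45) = 0.5650
adj(I−A) = [[0.70, 0.30], [0.45, 1.00]]
(I − A)⁻¹ = adj(I−A) / det(I−A) ≈
  [   1.2389     0.5310]
  [   0.7965     1.7699]
Δx = (I − A)⁻¹ Δd with Δd having +15 in the Pharmaceuticals component and 0 elsewhere.
So Δx_M = L_MP · (+15), where L_MP = adj(I−A)_MP / det(I−A) = 0.30 / 0.5650.
Δx_M = 0.30 × (+15) / 0.5650 = 4.50 / 0.5650 ≈ 7.96.

Δx_M = 7.96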